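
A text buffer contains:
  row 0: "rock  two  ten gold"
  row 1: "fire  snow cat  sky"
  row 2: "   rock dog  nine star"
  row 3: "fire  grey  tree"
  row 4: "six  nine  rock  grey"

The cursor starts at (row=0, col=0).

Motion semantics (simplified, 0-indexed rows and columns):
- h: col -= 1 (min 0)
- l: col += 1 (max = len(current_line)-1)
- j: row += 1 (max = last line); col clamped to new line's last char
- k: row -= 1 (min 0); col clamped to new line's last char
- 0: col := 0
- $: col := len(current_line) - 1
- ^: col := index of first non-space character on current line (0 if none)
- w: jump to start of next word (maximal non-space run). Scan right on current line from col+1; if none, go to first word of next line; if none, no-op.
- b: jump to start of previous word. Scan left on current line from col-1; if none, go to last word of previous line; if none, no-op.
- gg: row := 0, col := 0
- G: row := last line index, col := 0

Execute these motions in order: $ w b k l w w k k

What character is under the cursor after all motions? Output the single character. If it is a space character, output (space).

After 1 ($): row=0 col=18 char='d'
After 2 (w): row=1 col=0 char='f'
After 3 (b): row=0 col=15 char='g'
After 4 (k): row=0 col=15 char='g'
After 5 (l): row=0 col=16 char='o'
After 6 (w): row=1 col=0 char='f'
After 7 (w): row=1 col=6 char='s'
After 8 (k): row=0 col=6 char='t'
After 9 (k): row=0 col=6 char='t'

Answer: t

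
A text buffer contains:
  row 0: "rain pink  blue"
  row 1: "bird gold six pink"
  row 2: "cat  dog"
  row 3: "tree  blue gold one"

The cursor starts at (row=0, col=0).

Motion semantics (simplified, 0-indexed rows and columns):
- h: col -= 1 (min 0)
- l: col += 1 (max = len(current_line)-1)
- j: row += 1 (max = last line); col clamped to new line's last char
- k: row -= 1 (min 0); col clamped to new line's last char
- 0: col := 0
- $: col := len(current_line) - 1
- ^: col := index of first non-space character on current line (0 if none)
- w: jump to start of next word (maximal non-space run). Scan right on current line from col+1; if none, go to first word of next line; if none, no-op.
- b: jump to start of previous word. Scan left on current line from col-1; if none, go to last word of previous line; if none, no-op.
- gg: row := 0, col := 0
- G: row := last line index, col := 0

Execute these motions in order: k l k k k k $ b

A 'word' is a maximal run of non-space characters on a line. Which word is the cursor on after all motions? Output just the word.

Answer: blue

Derivation:
After 1 (k): row=0 col=0 char='r'
After 2 (l): row=0 col=1 char='a'
After 3 (k): row=0 col=1 char='a'
After 4 (k): row=0 col=1 char='a'
After 5 (k): row=0 col=1 char='a'
After 6 (k): row=0 col=1 char='a'
After 7 ($): row=0 col=14 char='e'
After 8 (b): row=0 col=11 char='b'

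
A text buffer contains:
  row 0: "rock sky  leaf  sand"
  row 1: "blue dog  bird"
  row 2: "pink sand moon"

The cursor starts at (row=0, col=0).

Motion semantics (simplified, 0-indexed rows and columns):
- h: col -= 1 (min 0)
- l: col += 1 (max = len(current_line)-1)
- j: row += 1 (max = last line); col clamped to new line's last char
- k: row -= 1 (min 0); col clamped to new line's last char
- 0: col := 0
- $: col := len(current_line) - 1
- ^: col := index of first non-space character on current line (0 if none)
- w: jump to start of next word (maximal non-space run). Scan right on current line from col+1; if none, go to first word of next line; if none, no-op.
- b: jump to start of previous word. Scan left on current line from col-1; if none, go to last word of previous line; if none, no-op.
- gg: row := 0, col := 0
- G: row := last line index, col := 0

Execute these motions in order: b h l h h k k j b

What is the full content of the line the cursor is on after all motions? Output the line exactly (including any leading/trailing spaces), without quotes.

Answer: rock sky  leaf  sand

Derivation:
After 1 (b): row=0 col=0 char='r'
After 2 (h): row=0 col=0 char='r'
After 3 (l): row=0 col=1 char='o'
After 4 (h): row=0 col=0 char='r'
After 5 (h): row=0 col=0 char='r'
After 6 (k): row=0 col=0 char='r'
After 7 (k): row=0 col=0 char='r'
After 8 (j): row=1 col=0 char='b'
After 9 (b): row=0 col=16 char='s'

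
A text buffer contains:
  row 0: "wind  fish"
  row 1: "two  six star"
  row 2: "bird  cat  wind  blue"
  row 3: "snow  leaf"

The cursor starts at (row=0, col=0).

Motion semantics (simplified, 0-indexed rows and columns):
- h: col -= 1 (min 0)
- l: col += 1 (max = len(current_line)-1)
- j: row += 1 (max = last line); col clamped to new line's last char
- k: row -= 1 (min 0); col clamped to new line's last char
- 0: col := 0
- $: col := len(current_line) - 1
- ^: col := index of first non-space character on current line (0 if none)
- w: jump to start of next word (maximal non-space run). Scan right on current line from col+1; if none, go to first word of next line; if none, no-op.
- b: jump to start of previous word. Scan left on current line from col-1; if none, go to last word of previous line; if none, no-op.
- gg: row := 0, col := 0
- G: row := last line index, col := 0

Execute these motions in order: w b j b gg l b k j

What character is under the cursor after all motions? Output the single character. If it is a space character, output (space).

Answer: t

Derivation:
After 1 (w): row=0 col=6 char='f'
After 2 (b): row=0 col=0 char='w'
After 3 (j): row=1 col=0 char='t'
After 4 (b): row=0 col=6 char='f'
After 5 (gg): row=0 col=0 char='w'
After 6 (l): row=0 col=1 char='i'
After 7 (b): row=0 col=0 char='w'
After 8 (k): row=0 col=0 char='w'
After 9 (j): row=1 col=0 char='t'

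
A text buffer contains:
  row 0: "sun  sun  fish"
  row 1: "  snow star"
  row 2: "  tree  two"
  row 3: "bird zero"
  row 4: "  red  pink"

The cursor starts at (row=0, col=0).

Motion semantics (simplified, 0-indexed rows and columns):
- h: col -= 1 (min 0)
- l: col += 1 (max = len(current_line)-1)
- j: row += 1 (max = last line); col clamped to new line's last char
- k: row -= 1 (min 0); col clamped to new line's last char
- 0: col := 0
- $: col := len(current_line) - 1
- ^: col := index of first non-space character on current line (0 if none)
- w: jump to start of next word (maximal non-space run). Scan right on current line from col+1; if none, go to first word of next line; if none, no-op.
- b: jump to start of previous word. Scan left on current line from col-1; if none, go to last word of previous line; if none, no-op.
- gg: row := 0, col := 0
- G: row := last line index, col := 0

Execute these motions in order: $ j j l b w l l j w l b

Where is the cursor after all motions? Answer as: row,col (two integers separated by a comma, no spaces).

Answer: 4,7

Derivation:
After 1 ($): row=0 col=13 char='h'
After 2 (j): row=1 col=10 char='r'
After 3 (j): row=2 col=10 char='o'
After 4 (l): row=2 col=10 char='o'
After 5 (b): row=2 col=8 char='t'
After 6 (w): row=3 col=0 char='b'
After 7 (l): row=3 col=1 char='i'
After 8 (l): row=3 col=2 char='r'
After 9 (j): row=4 col=2 char='r'
After 10 (w): row=4 col=7 char='p'
After 11 (l): row=4 col=8 char='i'
After 12 (b): row=4 col=7 char='p'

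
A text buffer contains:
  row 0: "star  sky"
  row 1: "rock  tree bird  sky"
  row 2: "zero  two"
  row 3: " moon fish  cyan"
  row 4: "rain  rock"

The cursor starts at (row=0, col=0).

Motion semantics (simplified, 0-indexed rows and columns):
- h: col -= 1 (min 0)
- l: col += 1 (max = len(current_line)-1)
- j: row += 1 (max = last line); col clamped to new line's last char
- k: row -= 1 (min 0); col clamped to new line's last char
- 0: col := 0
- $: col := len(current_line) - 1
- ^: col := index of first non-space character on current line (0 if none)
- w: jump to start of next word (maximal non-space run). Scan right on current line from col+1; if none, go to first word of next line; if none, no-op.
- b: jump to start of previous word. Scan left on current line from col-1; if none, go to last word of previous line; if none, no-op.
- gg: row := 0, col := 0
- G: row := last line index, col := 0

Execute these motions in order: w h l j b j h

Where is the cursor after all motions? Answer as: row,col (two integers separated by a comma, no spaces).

Answer: 2,0

Derivation:
After 1 (w): row=0 col=6 char='s'
After 2 (h): row=0 col=5 char='_'
After 3 (l): row=0 col=6 char='s'
After 4 (j): row=1 col=6 char='t'
After 5 (b): row=1 col=0 char='r'
After 6 (j): row=2 col=0 char='z'
After 7 (h): row=2 col=0 char='z'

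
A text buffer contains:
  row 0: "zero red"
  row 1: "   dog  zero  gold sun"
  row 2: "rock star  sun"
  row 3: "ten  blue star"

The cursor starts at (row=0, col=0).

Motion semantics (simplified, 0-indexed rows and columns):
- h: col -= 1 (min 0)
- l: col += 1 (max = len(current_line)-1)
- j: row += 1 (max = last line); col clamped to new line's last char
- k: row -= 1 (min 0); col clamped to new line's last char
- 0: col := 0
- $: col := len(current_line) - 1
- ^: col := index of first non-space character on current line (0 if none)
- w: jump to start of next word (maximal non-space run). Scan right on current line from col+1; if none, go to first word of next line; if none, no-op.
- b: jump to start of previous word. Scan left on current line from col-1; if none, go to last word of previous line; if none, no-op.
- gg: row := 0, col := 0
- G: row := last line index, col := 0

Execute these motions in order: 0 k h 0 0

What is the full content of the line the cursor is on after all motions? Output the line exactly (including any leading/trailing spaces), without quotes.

Answer: zero red

Derivation:
After 1 (0): row=0 col=0 char='z'
After 2 (k): row=0 col=0 char='z'
After 3 (h): row=0 col=0 char='z'
After 4 (0): row=0 col=0 char='z'
After 5 (0): row=0 col=0 char='z'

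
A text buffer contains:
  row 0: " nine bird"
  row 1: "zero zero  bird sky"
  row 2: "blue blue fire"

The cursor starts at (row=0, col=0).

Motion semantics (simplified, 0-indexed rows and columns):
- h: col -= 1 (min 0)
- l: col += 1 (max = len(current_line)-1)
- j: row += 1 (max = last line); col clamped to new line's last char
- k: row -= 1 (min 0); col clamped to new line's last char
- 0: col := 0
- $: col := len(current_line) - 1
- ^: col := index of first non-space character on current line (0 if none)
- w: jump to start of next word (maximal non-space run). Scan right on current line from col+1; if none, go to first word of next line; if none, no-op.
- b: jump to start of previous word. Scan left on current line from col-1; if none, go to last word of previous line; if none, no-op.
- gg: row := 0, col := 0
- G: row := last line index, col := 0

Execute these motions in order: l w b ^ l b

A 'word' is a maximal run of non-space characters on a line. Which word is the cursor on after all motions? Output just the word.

After 1 (l): row=0 col=1 char='n'
After 2 (w): row=0 col=6 char='b'
After 3 (b): row=0 col=1 char='n'
After 4 (^): row=0 col=1 char='n'
After 5 (l): row=0 col=2 char='i'
After 6 (b): row=0 col=1 char='n'

Answer: nine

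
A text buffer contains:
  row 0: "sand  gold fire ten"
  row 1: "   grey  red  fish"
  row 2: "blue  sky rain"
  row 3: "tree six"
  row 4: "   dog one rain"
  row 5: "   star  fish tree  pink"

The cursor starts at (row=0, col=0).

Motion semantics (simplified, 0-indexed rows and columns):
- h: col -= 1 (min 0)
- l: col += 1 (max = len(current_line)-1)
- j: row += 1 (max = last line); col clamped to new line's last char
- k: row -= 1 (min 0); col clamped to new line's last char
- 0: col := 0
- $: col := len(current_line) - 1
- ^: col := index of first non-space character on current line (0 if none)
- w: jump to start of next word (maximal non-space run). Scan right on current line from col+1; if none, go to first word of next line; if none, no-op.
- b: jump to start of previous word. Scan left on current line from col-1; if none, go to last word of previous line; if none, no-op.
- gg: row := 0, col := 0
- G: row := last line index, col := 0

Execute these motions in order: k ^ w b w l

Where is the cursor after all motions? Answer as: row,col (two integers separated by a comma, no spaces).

Answer: 0,7

Derivation:
After 1 (k): row=0 col=0 char='s'
After 2 (^): row=0 col=0 char='s'
After 3 (w): row=0 col=6 char='g'
After 4 (b): row=0 col=0 char='s'
After 5 (w): row=0 col=6 char='g'
After 6 (l): row=0 col=7 char='o'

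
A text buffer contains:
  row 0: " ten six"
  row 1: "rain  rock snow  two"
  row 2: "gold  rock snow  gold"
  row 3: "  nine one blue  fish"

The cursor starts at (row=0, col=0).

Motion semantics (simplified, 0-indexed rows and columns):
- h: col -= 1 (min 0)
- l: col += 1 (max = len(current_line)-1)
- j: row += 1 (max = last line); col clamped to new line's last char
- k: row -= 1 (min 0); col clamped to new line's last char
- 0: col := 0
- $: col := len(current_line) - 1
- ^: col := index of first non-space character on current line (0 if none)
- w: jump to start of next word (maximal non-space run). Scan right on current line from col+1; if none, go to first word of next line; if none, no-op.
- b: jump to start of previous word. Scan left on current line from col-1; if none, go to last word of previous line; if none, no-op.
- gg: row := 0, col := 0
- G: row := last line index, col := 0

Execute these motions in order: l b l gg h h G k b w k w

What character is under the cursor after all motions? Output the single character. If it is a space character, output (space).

After 1 (l): row=0 col=1 char='t'
After 2 (b): row=0 col=1 char='t'
After 3 (l): row=0 col=2 char='e'
After 4 (gg): row=0 col=0 char='_'
After 5 (h): row=0 col=0 char='_'
After 6 (h): row=0 col=0 char='_'
After 7 (G): row=3 col=0 char='_'
After 8 (k): row=2 col=0 char='g'
After 9 (b): row=1 col=17 char='t'
After 10 (w): row=2 col=0 char='g'
After 11 (k): row=1 col=0 char='r'
After 12 (w): row=1 col=6 char='r'

Answer: r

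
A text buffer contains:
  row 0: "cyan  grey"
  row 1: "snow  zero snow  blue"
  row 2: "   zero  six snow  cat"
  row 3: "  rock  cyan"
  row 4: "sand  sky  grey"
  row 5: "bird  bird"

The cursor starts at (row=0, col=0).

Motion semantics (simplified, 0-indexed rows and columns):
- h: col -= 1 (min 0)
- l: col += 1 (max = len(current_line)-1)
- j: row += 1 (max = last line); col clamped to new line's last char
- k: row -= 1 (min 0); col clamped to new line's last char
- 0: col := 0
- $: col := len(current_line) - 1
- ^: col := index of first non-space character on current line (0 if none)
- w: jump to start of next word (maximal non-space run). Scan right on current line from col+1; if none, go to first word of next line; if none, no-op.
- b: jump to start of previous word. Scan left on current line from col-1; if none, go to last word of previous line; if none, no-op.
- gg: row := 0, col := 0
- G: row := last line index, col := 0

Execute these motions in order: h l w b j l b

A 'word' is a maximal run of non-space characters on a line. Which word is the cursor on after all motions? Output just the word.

Answer: snow

Derivation:
After 1 (h): row=0 col=0 char='c'
After 2 (l): row=0 col=1 char='y'
After 3 (w): row=0 col=6 char='g'
After 4 (b): row=0 col=0 char='c'
After 5 (j): row=1 col=0 char='s'
After 6 (l): row=1 col=1 char='n'
After 7 (b): row=1 col=0 char='s'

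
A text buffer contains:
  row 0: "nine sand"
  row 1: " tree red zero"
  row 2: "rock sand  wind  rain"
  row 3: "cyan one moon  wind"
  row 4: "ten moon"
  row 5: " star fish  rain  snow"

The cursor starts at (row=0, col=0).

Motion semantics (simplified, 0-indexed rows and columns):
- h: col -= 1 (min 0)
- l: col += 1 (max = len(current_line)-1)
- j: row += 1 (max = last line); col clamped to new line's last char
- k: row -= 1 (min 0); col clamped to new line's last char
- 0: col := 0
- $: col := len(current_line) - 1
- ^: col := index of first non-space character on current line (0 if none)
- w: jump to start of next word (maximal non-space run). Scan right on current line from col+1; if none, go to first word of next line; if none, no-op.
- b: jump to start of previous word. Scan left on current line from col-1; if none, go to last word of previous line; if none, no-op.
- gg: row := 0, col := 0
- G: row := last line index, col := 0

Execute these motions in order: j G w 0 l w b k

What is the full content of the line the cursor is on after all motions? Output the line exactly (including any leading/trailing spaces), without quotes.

After 1 (j): row=1 col=0 char='_'
After 2 (G): row=5 col=0 char='_'
After 3 (w): row=5 col=1 char='s'
After 4 (0): row=5 col=0 char='_'
After 5 (l): row=5 col=1 char='s'
After 6 (w): row=5 col=6 char='f'
After 7 (b): row=5 col=1 char='s'
After 8 (k): row=4 col=1 char='e'

Answer: ten moon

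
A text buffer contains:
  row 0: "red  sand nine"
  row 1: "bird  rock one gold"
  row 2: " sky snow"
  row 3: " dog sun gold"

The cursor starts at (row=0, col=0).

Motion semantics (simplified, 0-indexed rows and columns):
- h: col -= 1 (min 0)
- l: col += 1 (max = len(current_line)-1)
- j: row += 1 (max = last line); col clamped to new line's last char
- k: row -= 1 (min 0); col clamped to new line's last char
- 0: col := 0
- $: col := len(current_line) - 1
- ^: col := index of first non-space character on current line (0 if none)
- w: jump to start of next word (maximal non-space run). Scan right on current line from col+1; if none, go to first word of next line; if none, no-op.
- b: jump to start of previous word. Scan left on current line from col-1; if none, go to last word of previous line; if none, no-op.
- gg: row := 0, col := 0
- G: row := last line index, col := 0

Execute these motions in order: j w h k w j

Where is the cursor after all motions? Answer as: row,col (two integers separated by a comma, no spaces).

Answer: 1,10

Derivation:
After 1 (j): row=1 col=0 char='b'
After 2 (w): row=1 col=6 char='r'
After 3 (h): row=1 col=5 char='_'
After 4 (k): row=0 col=5 char='s'
After 5 (w): row=0 col=10 char='n'
After 6 (j): row=1 col=10 char='_'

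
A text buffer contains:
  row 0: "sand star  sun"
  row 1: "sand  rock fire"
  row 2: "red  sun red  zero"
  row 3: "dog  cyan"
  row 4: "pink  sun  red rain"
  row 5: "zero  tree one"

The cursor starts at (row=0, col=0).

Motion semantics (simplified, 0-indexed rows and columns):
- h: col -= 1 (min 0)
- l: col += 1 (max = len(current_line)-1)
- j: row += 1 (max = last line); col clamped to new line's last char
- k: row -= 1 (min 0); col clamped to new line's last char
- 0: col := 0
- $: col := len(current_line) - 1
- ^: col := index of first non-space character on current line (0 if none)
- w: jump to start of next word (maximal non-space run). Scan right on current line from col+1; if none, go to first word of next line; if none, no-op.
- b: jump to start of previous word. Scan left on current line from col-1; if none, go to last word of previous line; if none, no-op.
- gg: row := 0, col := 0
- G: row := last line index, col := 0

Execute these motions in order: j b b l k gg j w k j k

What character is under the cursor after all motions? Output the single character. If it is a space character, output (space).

Answer: t

Derivation:
After 1 (j): row=1 col=0 char='s'
After 2 (b): row=0 col=11 char='s'
After 3 (b): row=0 col=5 char='s'
After 4 (l): row=0 col=6 char='t'
After 5 (k): row=0 col=6 char='t'
After 6 (gg): row=0 col=0 char='s'
After 7 (j): row=1 col=0 char='s'
After 8 (w): row=1 col=6 char='r'
After 9 (k): row=0 col=6 char='t'
After 10 (j): row=1 col=6 char='r'
After 11 (k): row=0 col=6 char='t'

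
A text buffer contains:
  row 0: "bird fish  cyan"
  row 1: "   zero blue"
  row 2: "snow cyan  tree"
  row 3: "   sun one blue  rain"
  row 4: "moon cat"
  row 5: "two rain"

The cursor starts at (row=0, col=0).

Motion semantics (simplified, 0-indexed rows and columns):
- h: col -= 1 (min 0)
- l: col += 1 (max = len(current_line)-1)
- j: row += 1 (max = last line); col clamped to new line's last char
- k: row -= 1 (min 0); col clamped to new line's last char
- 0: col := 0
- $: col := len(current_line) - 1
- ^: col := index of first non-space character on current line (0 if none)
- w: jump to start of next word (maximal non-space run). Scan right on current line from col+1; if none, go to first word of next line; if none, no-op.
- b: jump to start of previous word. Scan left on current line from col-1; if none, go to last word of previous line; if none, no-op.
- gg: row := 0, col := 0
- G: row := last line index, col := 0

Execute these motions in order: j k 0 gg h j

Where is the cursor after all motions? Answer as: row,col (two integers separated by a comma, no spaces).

After 1 (j): row=1 col=0 char='_'
After 2 (k): row=0 col=0 char='b'
After 3 (0): row=0 col=0 char='b'
After 4 (gg): row=0 col=0 char='b'
After 5 (h): row=0 col=0 char='b'
After 6 (j): row=1 col=0 char='_'

Answer: 1,0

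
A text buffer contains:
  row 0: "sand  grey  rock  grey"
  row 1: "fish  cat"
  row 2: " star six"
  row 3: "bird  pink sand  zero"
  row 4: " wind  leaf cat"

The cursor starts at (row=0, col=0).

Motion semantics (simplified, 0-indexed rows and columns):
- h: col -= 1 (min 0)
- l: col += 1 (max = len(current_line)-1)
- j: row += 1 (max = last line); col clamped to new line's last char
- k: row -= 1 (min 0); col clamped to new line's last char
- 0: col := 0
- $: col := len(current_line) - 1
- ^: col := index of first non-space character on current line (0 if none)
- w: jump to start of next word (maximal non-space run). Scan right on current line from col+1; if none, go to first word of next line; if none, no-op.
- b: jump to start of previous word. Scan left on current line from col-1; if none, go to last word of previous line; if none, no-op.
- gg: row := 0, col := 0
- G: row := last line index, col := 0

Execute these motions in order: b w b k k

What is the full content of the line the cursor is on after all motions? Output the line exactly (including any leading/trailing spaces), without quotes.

After 1 (b): row=0 col=0 char='s'
After 2 (w): row=0 col=6 char='g'
After 3 (b): row=0 col=0 char='s'
After 4 (k): row=0 col=0 char='s'
After 5 (k): row=0 col=0 char='s'

Answer: sand  grey  rock  grey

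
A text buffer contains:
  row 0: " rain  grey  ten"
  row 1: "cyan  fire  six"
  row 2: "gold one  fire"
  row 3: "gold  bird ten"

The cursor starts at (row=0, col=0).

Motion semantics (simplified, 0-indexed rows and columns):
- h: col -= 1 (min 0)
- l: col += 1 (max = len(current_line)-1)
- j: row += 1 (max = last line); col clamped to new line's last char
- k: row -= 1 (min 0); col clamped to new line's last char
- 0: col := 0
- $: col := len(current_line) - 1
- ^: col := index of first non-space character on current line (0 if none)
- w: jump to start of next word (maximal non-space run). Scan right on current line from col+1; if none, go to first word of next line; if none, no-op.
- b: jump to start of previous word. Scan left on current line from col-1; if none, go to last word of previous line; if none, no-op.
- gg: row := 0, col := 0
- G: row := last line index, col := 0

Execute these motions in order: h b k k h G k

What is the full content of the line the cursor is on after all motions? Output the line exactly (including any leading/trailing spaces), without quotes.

After 1 (h): row=0 col=0 char='_'
After 2 (b): row=0 col=0 char='_'
After 3 (k): row=0 col=0 char='_'
After 4 (k): row=0 col=0 char='_'
After 5 (h): row=0 col=0 char='_'
After 6 (G): row=3 col=0 char='g'
After 7 (k): row=2 col=0 char='g'

Answer: gold one  fire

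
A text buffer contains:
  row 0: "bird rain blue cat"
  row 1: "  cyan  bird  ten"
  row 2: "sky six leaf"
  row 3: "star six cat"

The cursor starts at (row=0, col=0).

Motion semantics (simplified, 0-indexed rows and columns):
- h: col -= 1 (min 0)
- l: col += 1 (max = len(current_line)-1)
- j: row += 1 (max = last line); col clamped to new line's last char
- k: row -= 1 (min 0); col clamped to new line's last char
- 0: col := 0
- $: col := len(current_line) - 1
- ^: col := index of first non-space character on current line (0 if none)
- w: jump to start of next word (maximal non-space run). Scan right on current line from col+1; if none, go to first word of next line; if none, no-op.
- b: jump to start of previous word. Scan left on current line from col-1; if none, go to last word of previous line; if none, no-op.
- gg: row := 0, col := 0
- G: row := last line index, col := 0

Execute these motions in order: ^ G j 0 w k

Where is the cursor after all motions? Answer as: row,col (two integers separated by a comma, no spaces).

After 1 (^): row=0 col=0 char='b'
After 2 (G): row=3 col=0 char='s'
After 3 (j): row=3 col=0 char='s'
After 4 (0): row=3 col=0 char='s'
After 5 (w): row=3 col=5 char='s'
After 6 (k): row=2 col=5 char='i'

Answer: 2,5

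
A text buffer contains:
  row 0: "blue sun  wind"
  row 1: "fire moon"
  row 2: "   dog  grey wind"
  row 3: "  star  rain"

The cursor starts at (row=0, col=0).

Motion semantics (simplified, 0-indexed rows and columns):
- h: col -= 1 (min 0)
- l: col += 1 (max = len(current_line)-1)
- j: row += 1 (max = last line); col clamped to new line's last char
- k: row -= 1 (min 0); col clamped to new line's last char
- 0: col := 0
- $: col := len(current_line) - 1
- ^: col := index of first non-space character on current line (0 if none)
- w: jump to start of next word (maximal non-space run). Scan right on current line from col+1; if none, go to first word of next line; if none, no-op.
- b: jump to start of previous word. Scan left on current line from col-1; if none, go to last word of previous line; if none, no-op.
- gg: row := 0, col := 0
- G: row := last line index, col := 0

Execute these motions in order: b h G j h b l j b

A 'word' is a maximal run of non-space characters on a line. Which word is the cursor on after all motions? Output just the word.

After 1 (b): row=0 col=0 char='b'
After 2 (h): row=0 col=0 char='b'
After 3 (G): row=3 col=0 char='_'
After 4 (j): row=3 col=0 char='_'
After 5 (h): row=3 col=0 char='_'
After 6 (b): row=2 col=13 char='w'
After 7 (l): row=2 col=14 char='i'
After 8 (j): row=3 col=11 char='n'
After 9 (b): row=3 col=8 char='r'

Answer: rain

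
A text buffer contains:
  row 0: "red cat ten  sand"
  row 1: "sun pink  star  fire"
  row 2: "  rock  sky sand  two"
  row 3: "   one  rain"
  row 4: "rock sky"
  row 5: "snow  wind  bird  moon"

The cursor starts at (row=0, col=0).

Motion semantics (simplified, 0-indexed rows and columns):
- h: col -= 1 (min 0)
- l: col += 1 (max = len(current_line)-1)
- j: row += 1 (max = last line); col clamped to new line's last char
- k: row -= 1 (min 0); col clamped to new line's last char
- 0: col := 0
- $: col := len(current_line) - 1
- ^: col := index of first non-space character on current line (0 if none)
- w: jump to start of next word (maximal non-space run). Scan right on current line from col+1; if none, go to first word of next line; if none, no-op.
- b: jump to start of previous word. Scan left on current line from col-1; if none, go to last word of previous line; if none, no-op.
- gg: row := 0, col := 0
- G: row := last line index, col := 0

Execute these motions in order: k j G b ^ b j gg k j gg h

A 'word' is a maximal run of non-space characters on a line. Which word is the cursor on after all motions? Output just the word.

Answer: red

Derivation:
After 1 (k): row=0 col=0 char='r'
After 2 (j): row=1 col=0 char='s'
After 3 (G): row=5 col=0 char='s'
After 4 (b): row=4 col=5 char='s'
After 5 (^): row=4 col=0 char='r'
After 6 (b): row=3 col=8 char='r'
After 7 (j): row=4 col=7 char='y'
After 8 (gg): row=0 col=0 char='r'
After 9 (k): row=0 col=0 char='r'
After 10 (j): row=1 col=0 char='s'
After 11 (gg): row=0 col=0 char='r'
After 12 (h): row=0 col=0 char='r'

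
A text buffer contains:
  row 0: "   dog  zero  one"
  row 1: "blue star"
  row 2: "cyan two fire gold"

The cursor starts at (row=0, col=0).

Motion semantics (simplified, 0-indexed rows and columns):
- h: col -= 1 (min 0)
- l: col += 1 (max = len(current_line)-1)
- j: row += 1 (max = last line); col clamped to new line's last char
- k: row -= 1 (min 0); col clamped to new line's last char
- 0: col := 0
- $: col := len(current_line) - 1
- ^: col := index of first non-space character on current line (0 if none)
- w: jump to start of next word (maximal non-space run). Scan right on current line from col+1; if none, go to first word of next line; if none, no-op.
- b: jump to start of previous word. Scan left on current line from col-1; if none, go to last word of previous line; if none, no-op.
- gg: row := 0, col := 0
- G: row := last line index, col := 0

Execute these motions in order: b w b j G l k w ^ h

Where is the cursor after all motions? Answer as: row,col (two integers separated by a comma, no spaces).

After 1 (b): row=0 col=0 char='_'
After 2 (w): row=0 col=3 char='d'
After 3 (b): row=0 col=3 char='d'
After 4 (j): row=1 col=3 char='e'
After 5 (G): row=2 col=0 char='c'
After 6 (l): row=2 col=1 char='y'
After 7 (k): row=1 col=1 char='l'
After 8 (w): row=1 col=5 char='s'
After 9 (^): row=1 col=0 char='b'
After 10 (h): row=1 col=0 char='b'

Answer: 1,0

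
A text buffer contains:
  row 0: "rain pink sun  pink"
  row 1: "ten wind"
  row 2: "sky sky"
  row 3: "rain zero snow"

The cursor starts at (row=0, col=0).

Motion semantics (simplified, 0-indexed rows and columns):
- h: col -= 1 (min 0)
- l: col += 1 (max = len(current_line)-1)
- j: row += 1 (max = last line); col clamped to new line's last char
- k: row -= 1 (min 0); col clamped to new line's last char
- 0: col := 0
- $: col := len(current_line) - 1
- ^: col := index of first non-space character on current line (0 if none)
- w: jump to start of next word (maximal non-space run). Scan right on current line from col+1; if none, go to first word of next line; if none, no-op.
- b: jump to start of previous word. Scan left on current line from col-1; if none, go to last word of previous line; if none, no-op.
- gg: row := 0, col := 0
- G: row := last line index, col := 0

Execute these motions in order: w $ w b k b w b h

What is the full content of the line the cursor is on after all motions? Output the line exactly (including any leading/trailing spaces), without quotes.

Answer: rain pink sun  pink

Derivation:
After 1 (w): row=0 col=5 char='p'
After 2 ($): row=0 col=18 char='k'
After 3 (w): row=1 col=0 char='t'
After 4 (b): row=0 col=15 char='p'
After 5 (k): row=0 col=15 char='p'
After 6 (b): row=0 col=10 char='s'
After 7 (w): row=0 col=15 char='p'
After 8 (b): row=0 col=10 char='s'
After 9 (h): row=0 col=9 char='_'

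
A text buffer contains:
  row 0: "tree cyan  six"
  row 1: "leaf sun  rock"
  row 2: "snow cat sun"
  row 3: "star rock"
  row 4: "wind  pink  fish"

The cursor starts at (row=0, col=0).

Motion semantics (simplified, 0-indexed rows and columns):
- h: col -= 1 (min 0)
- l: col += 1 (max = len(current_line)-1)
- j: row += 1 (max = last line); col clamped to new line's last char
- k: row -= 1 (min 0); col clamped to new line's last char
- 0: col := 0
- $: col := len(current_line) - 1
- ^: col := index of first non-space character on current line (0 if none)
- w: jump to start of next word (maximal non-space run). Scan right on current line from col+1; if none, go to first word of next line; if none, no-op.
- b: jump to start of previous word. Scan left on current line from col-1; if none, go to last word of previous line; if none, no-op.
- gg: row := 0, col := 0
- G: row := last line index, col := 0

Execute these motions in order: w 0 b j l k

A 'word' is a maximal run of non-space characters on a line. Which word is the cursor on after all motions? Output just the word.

After 1 (w): row=0 col=5 char='c'
After 2 (0): row=0 col=0 char='t'
After 3 (b): row=0 col=0 char='t'
After 4 (j): row=1 col=0 char='l'
After 5 (l): row=1 col=1 char='e'
After 6 (k): row=0 col=1 char='r'

Answer: tree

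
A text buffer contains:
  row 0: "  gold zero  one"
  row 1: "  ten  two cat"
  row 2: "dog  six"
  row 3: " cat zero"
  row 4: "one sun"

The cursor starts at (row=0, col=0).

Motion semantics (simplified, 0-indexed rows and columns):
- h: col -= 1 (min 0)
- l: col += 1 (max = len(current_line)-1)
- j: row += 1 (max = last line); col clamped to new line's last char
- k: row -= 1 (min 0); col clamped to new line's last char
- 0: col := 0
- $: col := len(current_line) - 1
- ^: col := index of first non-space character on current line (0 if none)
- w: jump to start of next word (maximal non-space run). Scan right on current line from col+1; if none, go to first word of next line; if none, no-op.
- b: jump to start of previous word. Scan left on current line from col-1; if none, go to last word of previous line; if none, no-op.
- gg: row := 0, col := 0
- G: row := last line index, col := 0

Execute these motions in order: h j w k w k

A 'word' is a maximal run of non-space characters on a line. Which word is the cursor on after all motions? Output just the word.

Answer: zero

Derivation:
After 1 (h): row=0 col=0 char='_'
After 2 (j): row=1 col=0 char='_'
After 3 (w): row=1 col=2 char='t'
After 4 (k): row=0 col=2 char='g'
After 5 (w): row=0 col=7 char='z'
After 6 (k): row=0 col=7 char='z'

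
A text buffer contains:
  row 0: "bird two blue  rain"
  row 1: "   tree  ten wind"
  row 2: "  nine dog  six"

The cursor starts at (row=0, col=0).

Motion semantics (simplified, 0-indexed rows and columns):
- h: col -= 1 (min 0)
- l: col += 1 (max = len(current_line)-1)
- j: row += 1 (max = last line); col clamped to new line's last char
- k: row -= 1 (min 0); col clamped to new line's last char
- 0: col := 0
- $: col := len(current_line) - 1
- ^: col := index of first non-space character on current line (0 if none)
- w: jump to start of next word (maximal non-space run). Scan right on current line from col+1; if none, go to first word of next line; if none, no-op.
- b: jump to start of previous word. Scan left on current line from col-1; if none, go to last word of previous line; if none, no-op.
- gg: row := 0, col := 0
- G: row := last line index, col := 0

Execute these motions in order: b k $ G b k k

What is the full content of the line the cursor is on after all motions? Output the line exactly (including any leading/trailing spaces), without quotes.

Answer: bird two blue  rain

Derivation:
After 1 (b): row=0 col=0 char='b'
After 2 (k): row=0 col=0 char='b'
After 3 ($): row=0 col=18 char='n'
After 4 (G): row=2 col=0 char='_'
After 5 (b): row=1 col=13 char='w'
After 6 (k): row=0 col=13 char='_'
After 7 (k): row=0 col=13 char='_'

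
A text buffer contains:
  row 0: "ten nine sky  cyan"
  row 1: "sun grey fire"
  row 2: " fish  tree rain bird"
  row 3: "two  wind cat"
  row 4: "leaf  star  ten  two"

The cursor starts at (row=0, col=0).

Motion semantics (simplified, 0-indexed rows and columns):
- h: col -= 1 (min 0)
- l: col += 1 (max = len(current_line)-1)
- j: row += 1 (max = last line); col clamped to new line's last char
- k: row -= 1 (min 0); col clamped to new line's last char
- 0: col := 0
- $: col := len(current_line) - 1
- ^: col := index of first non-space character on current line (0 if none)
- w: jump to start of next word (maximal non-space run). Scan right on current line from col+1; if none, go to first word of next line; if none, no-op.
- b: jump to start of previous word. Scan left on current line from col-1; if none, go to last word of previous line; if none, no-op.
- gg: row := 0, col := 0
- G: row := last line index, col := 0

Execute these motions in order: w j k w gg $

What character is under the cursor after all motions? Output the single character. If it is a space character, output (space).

After 1 (w): row=0 col=4 char='n'
After 2 (j): row=1 col=4 char='g'
After 3 (k): row=0 col=4 char='n'
After 4 (w): row=0 col=9 char='s'
After 5 (gg): row=0 col=0 char='t'
After 6 ($): row=0 col=17 char='n'

Answer: n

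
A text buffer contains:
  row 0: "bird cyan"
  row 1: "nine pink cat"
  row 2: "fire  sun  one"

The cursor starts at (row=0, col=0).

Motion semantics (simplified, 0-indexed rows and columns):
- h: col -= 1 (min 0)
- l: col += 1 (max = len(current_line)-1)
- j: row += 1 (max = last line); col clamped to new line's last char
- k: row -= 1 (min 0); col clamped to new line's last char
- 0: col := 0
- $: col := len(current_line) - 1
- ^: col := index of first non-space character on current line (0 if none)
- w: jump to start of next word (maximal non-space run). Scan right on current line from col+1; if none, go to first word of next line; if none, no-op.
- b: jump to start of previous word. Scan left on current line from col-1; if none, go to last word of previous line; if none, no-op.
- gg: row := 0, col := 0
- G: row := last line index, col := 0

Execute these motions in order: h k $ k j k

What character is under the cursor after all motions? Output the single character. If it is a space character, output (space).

After 1 (h): row=0 col=0 char='b'
After 2 (k): row=0 col=0 char='b'
After 3 ($): row=0 col=8 char='n'
After 4 (k): row=0 col=8 char='n'
After 5 (j): row=1 col=8 char='k'
After 6 (k): row=0 col=8 char='n'

Answer: n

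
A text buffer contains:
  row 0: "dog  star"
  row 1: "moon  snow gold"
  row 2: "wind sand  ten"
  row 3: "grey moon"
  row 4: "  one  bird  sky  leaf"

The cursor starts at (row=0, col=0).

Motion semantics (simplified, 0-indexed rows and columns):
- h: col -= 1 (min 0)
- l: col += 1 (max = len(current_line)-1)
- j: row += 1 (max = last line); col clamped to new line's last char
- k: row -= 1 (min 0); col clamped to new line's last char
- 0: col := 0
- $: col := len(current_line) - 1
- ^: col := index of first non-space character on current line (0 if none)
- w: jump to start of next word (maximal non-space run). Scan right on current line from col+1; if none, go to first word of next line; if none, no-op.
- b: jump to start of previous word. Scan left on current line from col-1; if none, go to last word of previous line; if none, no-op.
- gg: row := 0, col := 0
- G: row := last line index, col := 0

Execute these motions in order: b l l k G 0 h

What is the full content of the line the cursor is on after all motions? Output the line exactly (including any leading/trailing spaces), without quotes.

Answer:   one  bird  sky  leaf

Derivation:
After 1 (b): row=0 col=0 char='d'
After 2 (l): row=0 col=1 char='o'
After 3 (l): row=0 col=2 char='g'
After 4 (k): row=0 col=2 char='g'
After 5 (G): row=4 col=0 char='_'
After 6 (0): row=4 col=0 char='_'
After 7 (h): row=4 col=0 char='_'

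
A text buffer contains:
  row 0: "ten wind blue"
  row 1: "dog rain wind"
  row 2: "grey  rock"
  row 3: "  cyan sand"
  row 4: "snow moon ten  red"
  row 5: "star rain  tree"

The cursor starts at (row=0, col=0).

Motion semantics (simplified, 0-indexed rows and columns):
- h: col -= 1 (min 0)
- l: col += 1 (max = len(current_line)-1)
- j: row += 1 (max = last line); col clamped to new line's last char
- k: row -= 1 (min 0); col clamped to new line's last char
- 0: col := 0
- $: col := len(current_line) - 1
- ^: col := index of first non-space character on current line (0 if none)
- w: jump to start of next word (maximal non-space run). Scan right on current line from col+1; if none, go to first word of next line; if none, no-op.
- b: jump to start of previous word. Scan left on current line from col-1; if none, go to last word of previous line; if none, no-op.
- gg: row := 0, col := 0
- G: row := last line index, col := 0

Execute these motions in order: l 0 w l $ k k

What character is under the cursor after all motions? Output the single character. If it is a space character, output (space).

Answer: e

Derivation:
After 1 (l): row=0 col=1 char='e'
After 2 (0): row=0 col=0 char='t'
After 3 (w): row=0 col=4 char='w'
After 4 (l): row=0 col=5 char='i'
After 5 ($): row=0 col=12 char='e'
After 6 (k): row=0 col=12 char='e'
After 7 (k): row=0 col=12 char='e'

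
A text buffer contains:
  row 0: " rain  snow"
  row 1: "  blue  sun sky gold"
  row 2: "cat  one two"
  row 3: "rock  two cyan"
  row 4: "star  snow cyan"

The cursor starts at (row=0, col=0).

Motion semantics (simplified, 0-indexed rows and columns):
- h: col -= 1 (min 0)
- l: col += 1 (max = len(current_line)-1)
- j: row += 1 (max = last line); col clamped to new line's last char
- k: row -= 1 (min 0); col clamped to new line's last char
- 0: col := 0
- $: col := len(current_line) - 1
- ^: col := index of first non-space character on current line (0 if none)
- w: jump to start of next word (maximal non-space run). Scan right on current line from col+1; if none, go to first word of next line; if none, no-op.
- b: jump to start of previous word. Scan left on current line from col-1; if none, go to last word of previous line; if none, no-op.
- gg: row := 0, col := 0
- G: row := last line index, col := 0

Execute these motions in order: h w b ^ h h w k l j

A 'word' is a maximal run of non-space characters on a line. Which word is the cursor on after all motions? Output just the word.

Answer: blue

Derivation:
After 1 (h): row=0 col=0 char='_'
After 2 (w): row=0 col=1 char='r'
After 3 (b): row=0 col=1 char='r'
After 4 (^): row=0 col=1 char='r'
After 5 (h): row=0 col=0 char='_'
After 6 (h): row=0 col=0 char='_'
After 7 (w): row=0 col=1 char='r'
After 8 (k): row=0 col=1 char='r'
After 9 (l): row=0 col=2 char='a'
After 10 (j): row=1 col=2 char='b'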